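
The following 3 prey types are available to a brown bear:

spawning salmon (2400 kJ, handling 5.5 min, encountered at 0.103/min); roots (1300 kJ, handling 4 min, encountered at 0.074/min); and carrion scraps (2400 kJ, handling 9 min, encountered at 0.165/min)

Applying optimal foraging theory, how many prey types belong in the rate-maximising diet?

3

Rank by E/h (kJ/min): spawning salmon 436, roots 325, carrion scraps 267. Include each in turn until the next type's E/h falls below the running intake rate.
Rate on top 1: 157.8. roots: 325 > 157.8 → include.
Rate on top 2: 184.4. carrion scraps: 267 > 184.4 → include.
Optimal diet: spawning salmon, roots, carrion scraps — 3 of 3 types.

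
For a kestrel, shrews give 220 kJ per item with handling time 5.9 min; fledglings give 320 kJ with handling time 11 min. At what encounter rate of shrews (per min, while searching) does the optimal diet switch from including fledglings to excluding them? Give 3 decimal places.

The zero-one rule: include fledglings iff E₂/h₂ > λE₁/(1+λh₁). Equality gives the switch point.
λE₁h₂ = E₂ + λE₂h₁ ⇒ λ = E₂/(E₁h₂ − E₂h₁) = 320/(2420 − 1888) = 0.6015 per min.

0.602 per min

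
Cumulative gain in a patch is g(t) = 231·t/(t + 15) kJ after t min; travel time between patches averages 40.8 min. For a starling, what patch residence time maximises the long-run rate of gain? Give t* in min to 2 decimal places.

24.74 min

By the marginal value theorem, leave when the instantaneous gain rate g'(t) equals the habitat-wide average g(t)/(T + t).
g'(t) = 231·15/(t + 15)². Setting 231·15/(t+15)² = 231t/[(t+15)(40.8+t)] gives 15(40.8+t) = t(t+15), so t² = 15×40.8 = 612.
t* = √612 = 24.74 min.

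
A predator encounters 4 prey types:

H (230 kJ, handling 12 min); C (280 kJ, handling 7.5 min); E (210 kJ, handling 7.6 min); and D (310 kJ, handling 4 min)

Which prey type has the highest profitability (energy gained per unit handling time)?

D

In descending order of E/h:
D: 310/4 = 77.5 kJ/min
C: 280/7.5 = 37.3 kJ/min
E: 210/7.6 = 27.6 kJ/min
H: 230/12 = 19.2 kJ/min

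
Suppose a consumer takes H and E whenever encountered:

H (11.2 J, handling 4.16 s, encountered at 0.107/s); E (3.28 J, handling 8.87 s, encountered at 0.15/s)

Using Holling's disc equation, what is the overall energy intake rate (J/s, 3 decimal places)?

R = (0.107×11.2 + 0.15×3.28) / (1 + 0.107×4.16 + 0.15×8.87) = 1.69/2.776 = 0.609 J/s.

0.609 J/s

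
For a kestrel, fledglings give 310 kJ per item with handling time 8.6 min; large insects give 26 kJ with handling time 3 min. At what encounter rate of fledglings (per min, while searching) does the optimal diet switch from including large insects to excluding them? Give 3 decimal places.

0.037 per min

Drop large insects once their profitability E₂/h₂ falls below the rate achievable on fledglings alone: E₂/h₂ = λE₁/(1 + λh₁).
Solve for λ: λE₁h₂ = E₂(1 + λh₁) → λ(E₁h₂ − E₂h₁) = E₂ → λ = E₂/(E₁h₂ − E₂h₁).
λ = 26/(310×3 − 26×8.6) = 26/706.4 = 0.03681 per min.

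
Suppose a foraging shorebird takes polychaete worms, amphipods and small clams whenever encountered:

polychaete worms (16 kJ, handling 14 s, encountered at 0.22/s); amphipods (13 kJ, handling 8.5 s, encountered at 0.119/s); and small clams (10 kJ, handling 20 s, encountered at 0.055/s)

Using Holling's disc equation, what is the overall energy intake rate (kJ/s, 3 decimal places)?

Energy encountered per unit search time: 0.22×16 + 0.119×13 + 0.055×10 = 5.617 kJ/s.
Handling time per unit search time: 0.22×14 + 0.119×8.5 + 0.055×20 = 5.191.
Rate = 5.617/(1 + 5.191) = 0.9072 kJ/s.

0.907 kJ/s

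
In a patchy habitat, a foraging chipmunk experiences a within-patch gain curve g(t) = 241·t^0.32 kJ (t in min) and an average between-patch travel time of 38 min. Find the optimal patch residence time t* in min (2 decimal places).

17.88 min

By the marginal value theorem, leave when the instantaneous gain rate g'(t) equals the habitat-wide average g(t)/(T + t).
g'(t) = 0.32·241·t^-0.68. Setting 0.32·241·t^-0.68 = 241·t^0.32/(38+t) gives 0.32(38+t) = t, so 0.68·t = 0.32×38.
t* = 0.32×38/0.68 = 17.88 min.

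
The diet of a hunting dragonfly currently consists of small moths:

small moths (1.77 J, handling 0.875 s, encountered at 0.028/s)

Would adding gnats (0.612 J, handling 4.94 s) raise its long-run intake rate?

Current rate: (0.028×1.77)/(1 + 0.028×0.875) = 0.04837 J/s.
gnats: E/h = 0.612/4.94 = 0.1239 J/s.
0.1239 > 0.04837, so adding gnats raises the average — include it.

Yes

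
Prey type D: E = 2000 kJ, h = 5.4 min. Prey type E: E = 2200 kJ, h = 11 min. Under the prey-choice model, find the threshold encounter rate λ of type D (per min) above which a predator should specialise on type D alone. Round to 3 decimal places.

Drop type E once their profitability E₂/h₂ falls below the rate achievable on type D alone: E₂/h₂ = λE₁/(1 + λh₁).
Solve for λ: λE₁h₂ = E₂(1 + λh₁) → λ(E₁h₂ − E₂h₁) = E₂ → λ = E₂/(E₁h₂ − E₂h₁).
λ = 2200/(2000×11 − 2200×5.4) = 2200/1.012e+04 = 0.2174 per min.

0.217 per min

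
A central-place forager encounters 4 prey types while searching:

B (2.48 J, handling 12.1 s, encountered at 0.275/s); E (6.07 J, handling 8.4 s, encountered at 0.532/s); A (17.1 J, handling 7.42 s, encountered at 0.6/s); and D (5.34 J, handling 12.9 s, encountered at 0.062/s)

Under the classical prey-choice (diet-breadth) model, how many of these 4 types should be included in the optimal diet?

1

Profitabilities (E/h, J/s): A 2.3, E 0.723, D 0.414, B 0.205. Add prey in this order while the next type's profitability exceeds the intake rate on those already taken.
Rate on top 1: 1.882. E: 0.723 < 1.882 → exclude; stop.
Optimal diet: A — 1 of 4 types.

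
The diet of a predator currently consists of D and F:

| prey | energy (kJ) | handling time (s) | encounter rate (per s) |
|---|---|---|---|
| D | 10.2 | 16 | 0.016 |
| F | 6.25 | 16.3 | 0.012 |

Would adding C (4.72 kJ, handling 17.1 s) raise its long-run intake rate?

Yes

Intake rate on the current diet: R = (0.016×10.2 + 0.012×6.25) / (1 + 0.016×16 + 0.012×16.3) = 0.2382/1.452 = 0.1641 kJ/s.
C: E/h = 4.72/17.1 = 0.276 kJ/s.
0.276 > 0.1641, so adding C raises the average — include it.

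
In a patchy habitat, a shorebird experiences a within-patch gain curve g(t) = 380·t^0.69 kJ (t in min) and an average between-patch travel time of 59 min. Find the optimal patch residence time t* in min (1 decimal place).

131.3 min

Optimal t* satisfies g'(t*) = g(t*)/(T + t*).
g'(t) = 0.69·380·t^-0.31. Setting 0.69·380·t^-0.31 = 380·t^0.69/(59+t) gives 0.69(59+t) = t, so 0.31·t = 0.69×59.
t* = 0.69×59/0.31 = 131.3 min.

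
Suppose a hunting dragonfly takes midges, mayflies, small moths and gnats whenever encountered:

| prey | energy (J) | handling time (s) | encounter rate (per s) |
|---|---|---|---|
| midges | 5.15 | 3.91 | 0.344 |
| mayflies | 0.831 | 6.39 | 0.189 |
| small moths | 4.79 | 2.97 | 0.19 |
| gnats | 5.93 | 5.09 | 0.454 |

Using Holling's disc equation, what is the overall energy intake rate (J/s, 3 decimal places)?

0.860 J/s

R = (0.344×5.15 + 0.189×0.831 + 0.19×4.79 + 0.454×5.93) / (1 + 0.344×3.91 + 0.189×6.39 + 0.19×2.97 + 0.454×5.09) = 5.531/6.428 = 0.8605 J/s.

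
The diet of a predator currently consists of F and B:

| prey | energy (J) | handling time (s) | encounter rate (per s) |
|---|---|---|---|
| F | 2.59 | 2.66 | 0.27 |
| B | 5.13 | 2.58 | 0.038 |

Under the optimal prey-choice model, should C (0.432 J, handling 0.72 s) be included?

Yes

On F and B alone, R = ΣλE/(1+Σλh) = 0.8942/1.816 = 0.4924 J/s.
Profitability of C: 0.432/0.72 = 0.6 J/s.
Since 0.6 > R, including C increases the long-run rate.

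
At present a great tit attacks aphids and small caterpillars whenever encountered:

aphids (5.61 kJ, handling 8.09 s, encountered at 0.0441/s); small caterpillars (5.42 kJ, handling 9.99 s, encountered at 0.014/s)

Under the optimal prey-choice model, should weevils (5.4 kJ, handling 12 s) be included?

Current rate: (0.0441×5.61 + 0.014×5.42)/(1 + 0.0441×8.09 + 0.014×9.99) = 0.216 kJ/s.
Profitability of weevils: 5.4/12 = 0.45 kJ/s.
Since 0.45 > R, including weevils increases the long-run rate.

Yes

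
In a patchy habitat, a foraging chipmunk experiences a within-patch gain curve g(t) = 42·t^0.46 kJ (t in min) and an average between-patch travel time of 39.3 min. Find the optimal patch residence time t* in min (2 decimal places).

33.48 min

By the marginal value theorem, leave when the instantaneous gain rate g'(t) equals the habitat-wide average g(t)/(T + t).
g'(t) = 0.46·42·t^-0.54. Setting 0.46·42·t^-0.54 = 42·t^0.46/(39.3+t) gives 0.46(39.3+t) = t, so 0.54·t = 0.46×39.3.
t* = 0.46×39.3/0.54 = 33.48 min.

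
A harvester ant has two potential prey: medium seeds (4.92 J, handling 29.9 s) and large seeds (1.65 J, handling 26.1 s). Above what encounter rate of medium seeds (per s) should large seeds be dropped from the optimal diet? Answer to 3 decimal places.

Drop large seeds once their profitability E₂/h₂ falls below the rate achievable on medium seeds alone: E₂/h₂ = λE₁/(1 + λh₁).
Solve for λ: λE₁h₂ = E₂(1 + λh₁) → λ(E₁h₂ − E₂h₁) = E₂ → λ = E₂/(E₁h₂ − E₂h₁).
λ = 1.65/(4.92×26.1 − 1.65×29.9) = 1.65/79.08 = 0.02087 per s.

0.021 per s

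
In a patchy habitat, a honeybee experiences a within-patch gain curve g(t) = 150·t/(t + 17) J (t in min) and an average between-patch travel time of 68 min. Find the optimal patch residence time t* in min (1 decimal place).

34.0 min

Optimal t* satisfies g'(t*) = g(t*)/(T + t*).
g'(t) = 150·17/(t + 17)². Setting 150·17/(t+17)² = 150t/[(t+17)(68+t)] gives 17(68+t) = t(t+17), so t² = 17×68 = 1156.
t* = √1156 = 34 min.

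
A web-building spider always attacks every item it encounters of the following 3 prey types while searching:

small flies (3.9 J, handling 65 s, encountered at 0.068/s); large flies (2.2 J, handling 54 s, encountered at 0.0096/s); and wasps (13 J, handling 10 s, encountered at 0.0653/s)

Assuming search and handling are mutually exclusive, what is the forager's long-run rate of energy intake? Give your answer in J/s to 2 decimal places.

R = Σλ_iE_i / (1 + Σλ_ih_i)
Numerator: 0.068×3.9 + 0.0096×2.2 + 0.0653×13 = 1.135
Denominator: 1 + 0.068×65 + 0.0096×54 + 0.0653×10 = 6.591
R = 1.135/6.591 = 0.1722 J/s

0.17 J/s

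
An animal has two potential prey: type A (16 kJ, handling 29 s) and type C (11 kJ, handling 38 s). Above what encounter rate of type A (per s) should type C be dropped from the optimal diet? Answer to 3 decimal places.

Drop type C once their profitability E₂/h₂ falls below the rate achievable on type A alone: E₂/h₂ = λE₁/(1 + λh₁).
Solve for λ: λE₁h₂ = E₂(1 + λh₁) → λ(E₁h₂ − E₂h₁) = E₂ → λ = E₂/(E₁h₂ − E₂h₁).
λ = 11/(16×38 − 11×29) = 11/289 = 0.03806 per s.

0.038 per s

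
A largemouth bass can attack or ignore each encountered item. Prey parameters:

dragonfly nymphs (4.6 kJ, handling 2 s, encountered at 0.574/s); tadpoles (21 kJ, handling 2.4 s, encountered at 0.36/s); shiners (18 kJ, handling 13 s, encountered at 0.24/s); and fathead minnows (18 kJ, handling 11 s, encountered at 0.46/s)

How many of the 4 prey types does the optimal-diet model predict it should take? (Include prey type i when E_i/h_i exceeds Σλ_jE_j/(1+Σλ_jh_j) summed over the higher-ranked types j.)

1

Profitabilities (E/h, kJ/s): tadpoles 8.75, dragonfly nymphs 2.3, fathead minnows 1.64, shiners 1.38. Add prey in this order while the next type's profitability exceeds the intake rate on those already taken.
Rate on top 1: 4.056. dragonfly nymphs: 2.3 < 4.056 → exclude; stop.
Optimal diet: tadpoles — 1 of 4 types.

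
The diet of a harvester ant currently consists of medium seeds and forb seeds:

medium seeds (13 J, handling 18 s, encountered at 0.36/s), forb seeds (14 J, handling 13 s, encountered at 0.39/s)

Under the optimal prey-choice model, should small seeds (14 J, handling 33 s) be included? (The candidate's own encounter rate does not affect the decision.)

No

Intake rate on the current diet: R = (0.36×13 + 0.39×14) / (1 + 0.36×18 + 0.39×13) = 10.14/12.55 = 0.808 J/s.
Profitability of small seeds: 14/33 = 0.4242 J/s.
Since 0.4242 < R, time spent handling small seeds is better spent searching.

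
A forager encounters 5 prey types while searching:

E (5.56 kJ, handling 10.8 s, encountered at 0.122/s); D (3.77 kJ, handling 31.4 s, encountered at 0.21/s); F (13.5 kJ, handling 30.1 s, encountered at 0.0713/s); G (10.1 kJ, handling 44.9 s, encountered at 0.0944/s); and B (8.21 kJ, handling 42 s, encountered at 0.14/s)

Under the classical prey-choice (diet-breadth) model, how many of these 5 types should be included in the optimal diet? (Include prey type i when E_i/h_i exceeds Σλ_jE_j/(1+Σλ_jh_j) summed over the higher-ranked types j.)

2

Profitabilities (E/h, kJ/s): E 0.515, F 0.449, G 0.225, B 0.195, D 0.12. Add prey in this order while the next type's profitability exceeds the intake rate on those already taken.
Rate on top 1: 0.2927. F: 0.449 > 0.2927 → include.
Rate on top 2: 0.3676. G: 0.225 < 0.3676 → exclude; stop.
Optimal diet: E, F — 2 of 5 types.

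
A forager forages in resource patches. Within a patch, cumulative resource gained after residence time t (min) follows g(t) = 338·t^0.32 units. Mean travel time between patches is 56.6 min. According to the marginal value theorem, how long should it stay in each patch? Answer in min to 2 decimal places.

By the marginal value theorem, leave when the instantaneous gain rate g'(t) equals the habitat-wide average g(t)/(T + t).
g'(t) = 0.32·338·t^-0.68. Setting 0.32·338·t^-0.68 = 338·t^0.32/(56.6+t) gives 0.32(56.6+t) = t, so 0.68·t = 0.32×56.6.
t* = 0.32×56.6/0.68 = 26.64 min.

26.64 min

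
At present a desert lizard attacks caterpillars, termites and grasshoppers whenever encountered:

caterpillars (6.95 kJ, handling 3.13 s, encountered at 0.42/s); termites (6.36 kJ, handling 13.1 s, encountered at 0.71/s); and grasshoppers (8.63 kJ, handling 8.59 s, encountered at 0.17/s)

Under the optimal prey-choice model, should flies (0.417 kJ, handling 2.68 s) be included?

Current rate: (0.42×6.95 + 0.71×6.36 + 0.17×8.63)/(1 + 0.42×3.13 + 0.71×13.1 + 0.17×8.59) = 0.6808 kJ/s.
flies: E/h = 0.417/2.68 = 0.1556 kJ/s.
0.1556 < 0.6808, so adding flies would lower the average — exclude it.

No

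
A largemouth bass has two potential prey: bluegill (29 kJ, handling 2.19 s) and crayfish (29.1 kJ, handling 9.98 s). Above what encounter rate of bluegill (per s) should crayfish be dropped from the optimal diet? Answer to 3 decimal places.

At the threshold, the rate on bluegill alone equals the profitability of crayfish: λ·29/(1 + λ·2.19) = 29.1/9.98 = 2.916.
Rearranging, λ(29 − 2.916×2.19) = 2.916, so λ = 2.916/22.61 = 0.1289 per s.

0.129 per s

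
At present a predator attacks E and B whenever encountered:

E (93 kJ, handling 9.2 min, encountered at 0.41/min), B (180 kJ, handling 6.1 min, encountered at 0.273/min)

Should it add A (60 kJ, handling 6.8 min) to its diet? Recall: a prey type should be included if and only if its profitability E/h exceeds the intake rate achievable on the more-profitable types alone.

No

Current rate: (0.41×93 + 0.273×180)/(1 + 0.41×9.2 + 0.273×6.1) = 13.56 kJ/min.
Profitability of A: 60/6.8 = 8.824 kJ/min.
8.824 < 13.56, so adding A would lower the average — exclude it.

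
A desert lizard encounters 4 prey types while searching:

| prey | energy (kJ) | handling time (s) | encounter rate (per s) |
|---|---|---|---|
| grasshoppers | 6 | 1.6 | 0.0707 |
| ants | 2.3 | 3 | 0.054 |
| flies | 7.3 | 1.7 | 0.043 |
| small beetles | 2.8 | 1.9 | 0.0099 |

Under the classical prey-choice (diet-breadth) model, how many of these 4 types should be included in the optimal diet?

4

Profitabilities (E/h, kJ/s): flies 4.29, grasshoppers 3.75, small beetles 1.47, ants 0.767. Add prey in this order while the next type's profitability exceeds the intake rate on those already taken.
Rate on top 1: 0.2925. grasshoppers: 3.75 > 0.2925 → include.
Rate on top 2: 0.6222. small beetles: 1.47 > 0.6222 → include.
Rate on top 3: 0.6355. ants: 0.767 > 0.6355 → include.
Optimal diet: flies, grasshoppers, small beetles, ants — 4 of 4 types.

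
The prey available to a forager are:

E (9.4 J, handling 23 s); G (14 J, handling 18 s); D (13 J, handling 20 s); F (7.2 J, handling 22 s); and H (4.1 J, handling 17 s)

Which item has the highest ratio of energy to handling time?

In descending order of E/h:
G: 14/18 = 0.778 J/s
D: 13/20 = 0.65 J/s
E: 9.4/23 = 0.409 J/s
F: 7.2/22 = 0.327 J/s
H: 4.1/17 = 0.241 J/s

G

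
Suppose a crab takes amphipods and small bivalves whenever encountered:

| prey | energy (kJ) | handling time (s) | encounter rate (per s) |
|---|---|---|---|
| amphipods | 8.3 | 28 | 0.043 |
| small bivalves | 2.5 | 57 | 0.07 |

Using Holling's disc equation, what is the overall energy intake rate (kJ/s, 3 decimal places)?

R = Σλ_iE_i / (1 + Σλ_ih_i)
Numerator: 0.043×8.3 + 0.07×2.5 = 0.5319
Denominator: 1 + 0.043×28 + 0.07×57 = 6.194
R = 0.5319/6.194 = 0.08587 kJ/s

0.086 kJ/s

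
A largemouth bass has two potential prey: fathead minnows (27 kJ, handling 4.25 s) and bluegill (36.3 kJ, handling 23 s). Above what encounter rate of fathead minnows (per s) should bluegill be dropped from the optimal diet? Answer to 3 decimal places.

0.078 per s

Drop bluegill once their profitability E₂/h₂ falls below the rate achievable on fathead minnows alone: E₂/h₂ = λE₁/(1 + λh₁).
Solve for λ: λE₁h₂ = E₂(1 + λh₁) → λ(E₁h₂ − E₂h₁) = E₂ → λ = E₂/(E₁h₂ − E₂h₁).
λ = 36.3/(27×23 − 36.3×4.25) = 36.3/466.7 = 0.07778 per s.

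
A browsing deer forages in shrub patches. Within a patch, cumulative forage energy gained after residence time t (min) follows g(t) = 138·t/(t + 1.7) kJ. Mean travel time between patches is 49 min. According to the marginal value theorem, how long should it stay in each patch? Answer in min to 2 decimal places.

9.13 min

Optimal t* satisfies g'(t*) = g(t*)/(T + t*).
g'(t) = 138·1.7/(t + 1.7)². Setting 138·1.7/(t+1.7)² = 138t/[(t+1.7)(49+t)] gives 1.7(49+t) = t(t+1.7), so t² = 1.7×49 = 83.3.
t* = √83.3 = 9.127 min.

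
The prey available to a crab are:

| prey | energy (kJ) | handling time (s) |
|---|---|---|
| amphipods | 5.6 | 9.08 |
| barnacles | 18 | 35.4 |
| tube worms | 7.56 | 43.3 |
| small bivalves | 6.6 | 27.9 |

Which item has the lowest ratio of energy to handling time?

In descending order of E/h:
amphipods: 5.6/9.08 = 0.617 kJ/s
barnacles: 18/35.4 = 0.508 kJ/s
small bivalves: 6.6/27.9 = 0.237 kJ/s
tube worms: 7.56/43.3 = 0.175 kJ/s

tube worms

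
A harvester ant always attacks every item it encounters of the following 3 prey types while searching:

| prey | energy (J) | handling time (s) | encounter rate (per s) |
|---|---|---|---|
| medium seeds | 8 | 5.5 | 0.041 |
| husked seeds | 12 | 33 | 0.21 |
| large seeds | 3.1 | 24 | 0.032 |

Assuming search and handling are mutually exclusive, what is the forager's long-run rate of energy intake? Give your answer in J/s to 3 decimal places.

R = Σλ_iE_i / (1 + Σλ_ih_i)
Numerator: 0.041×8 + 0.21×12 + 0.032×3.1 = 2.947
Denominator: 1 + 0.041×5.5 + 0.21×33 + 0.032×24 = 8.924
R = 2.947/8.924 = 0.3303 J/s

0.330 J/s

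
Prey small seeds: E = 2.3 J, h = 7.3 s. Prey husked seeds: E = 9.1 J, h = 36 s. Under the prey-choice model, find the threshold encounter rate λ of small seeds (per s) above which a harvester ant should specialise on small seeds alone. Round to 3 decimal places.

Drop husked seeds once their profitability E₂/h₂ falls below the rate achievable on small seeds alone: E₂/h₂ = λE₁/(1 + λh₁).
Solve for λ: λE₁h₂ = E₂(1 + λh₁) → λ(E₁h₂ − E₂h₁) = E₂ → λ = E₂/(E₁h₂ − E₂h₁).
λ = 9.1/(2.3×36 − 9.1×7.3) = 9.1/16.37 = 0.5559 per s.

0.556 per s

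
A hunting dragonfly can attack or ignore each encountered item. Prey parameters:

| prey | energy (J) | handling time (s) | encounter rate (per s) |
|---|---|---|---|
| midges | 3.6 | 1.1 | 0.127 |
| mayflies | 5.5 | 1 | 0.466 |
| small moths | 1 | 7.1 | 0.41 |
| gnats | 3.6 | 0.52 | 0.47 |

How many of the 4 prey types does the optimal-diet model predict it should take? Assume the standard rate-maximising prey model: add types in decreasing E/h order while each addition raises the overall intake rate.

E/h in descending order: gnats 6.92, mayflies 5.5, midges 3.27, small moths 0.141 J/s. The optimal diet is the largest prefix of this list for which every included type satisfies E_i/h_i > R on the types above it.
Rate on top 1: 1.36. mayflies: 5.5 > 1.36 → include.
Rate on top 2: 2.488. midges: 3.27 > 2.488 → include.
Rate on top 3: 2.547. small moths: 0.141 < 2.547 → exclude; stop.
Optimal diet: gnats, mayflies, midges — 3 of 4 types.

3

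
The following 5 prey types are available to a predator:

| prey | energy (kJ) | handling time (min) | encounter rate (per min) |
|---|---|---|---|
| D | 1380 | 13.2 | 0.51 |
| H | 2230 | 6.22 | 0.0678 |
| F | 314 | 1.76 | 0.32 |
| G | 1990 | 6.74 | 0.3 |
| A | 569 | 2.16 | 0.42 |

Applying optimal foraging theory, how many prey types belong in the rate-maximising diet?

E/h in descending order: H 359, G 295, A 263, F 178, D 105 kJ/min. The optimal diet is the largest prefix of this list for which every included type satisfies E_i/h_i > R on the types above it.
Rate on top 1: 106.3. G: 295 > 106.3 → include.
Rate on top 2: 217.3. A: 263 > 217.3 → include.
Rate on top 3: 226.9. F: 178 < 226.9 → exclude; stop.
Optimal diet: H, G, A — 3 of 5 types.

3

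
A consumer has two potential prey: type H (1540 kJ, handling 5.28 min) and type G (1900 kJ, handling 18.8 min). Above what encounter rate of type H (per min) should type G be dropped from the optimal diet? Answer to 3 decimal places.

The zero-one rule: include type G iff E₂/h₂ > λE₁/(1+λh₁). Equality gives the switch point.
λE₁h₂ = E₂ + λE₂h₁ ⇒ λ = E₂/(E₁h₂ − E₂h₁) = 1900/(2.895e+04 − 1.003e+04) = 0.1004 per min.

0.100 per min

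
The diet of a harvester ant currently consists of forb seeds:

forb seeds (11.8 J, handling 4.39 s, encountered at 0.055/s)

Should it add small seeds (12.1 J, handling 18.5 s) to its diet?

On forb seeds alone, R = ΣλE/(1+Σλh) = 0.649/1.241 = 0.5228 J/s.
small seeds: E/h = 12.1/18.5 = 0.6541 J/s.
0.6541 > 0.5228, so adding small seeds raises the average — include it.

Yes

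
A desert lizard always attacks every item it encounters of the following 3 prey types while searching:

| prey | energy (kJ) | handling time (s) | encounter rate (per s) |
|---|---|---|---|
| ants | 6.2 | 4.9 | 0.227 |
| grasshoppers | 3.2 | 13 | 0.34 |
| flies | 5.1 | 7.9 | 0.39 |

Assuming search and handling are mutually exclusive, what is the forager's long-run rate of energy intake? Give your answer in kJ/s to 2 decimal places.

0.47 kJ/s

Energy encountered per unit search time: 0.227×6.2 + 0.34×3.2 + 0.39×5.1 = 4.484 kJ/s.
Handling time per unit search time: 0.227×4.9 + 0.34×13 + 0.39×7.9 = 8.613.
Rate = 4.484/(1 + 8.613) = 0.4665 kJ/s.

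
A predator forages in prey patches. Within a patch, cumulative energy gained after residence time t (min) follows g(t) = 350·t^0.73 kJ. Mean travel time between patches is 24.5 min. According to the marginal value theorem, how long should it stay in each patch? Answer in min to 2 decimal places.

Optimal t* satisfies g'(t*) = g(t*)/(T + t*).
g'(t) = 0.73·350·t^-0.27. Setting 0.73·350·t^-0.27 = 350·t^0.73/(24.5+t) gives 0.73(24.5+t) = t, so 0.27·t = 0.73×24.5.
t* = 0.73×24.5/0.27 = 66.24 min.

66.24 min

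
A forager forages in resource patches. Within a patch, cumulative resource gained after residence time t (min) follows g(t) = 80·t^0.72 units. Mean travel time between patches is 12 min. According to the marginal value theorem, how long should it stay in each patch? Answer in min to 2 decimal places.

30.86 min

Optimal t* satisfies g'(t*) = g(t*)/(T + t*).
g'(t) = 0.72·80·t^-0.28. Setting 0.72·80·t^-0.28 = 80·t^0.72/(12+t) gives 0.72(12+t) = t, so 0.28·t = 0.72×12.
t* = 0.72×12/0.28 = 30.86 min.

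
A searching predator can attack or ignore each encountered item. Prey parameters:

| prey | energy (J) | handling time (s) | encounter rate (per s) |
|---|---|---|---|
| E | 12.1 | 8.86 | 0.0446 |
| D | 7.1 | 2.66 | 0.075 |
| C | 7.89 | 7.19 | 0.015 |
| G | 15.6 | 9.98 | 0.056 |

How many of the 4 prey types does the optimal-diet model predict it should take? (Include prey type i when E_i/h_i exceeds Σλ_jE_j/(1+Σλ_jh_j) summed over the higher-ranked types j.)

E/h in descending order: D 2.67, G 1.56, E 1.37, C 1.1 J/s. The optimal diet is the largest prefix of this list for which every included type satisfies E_i/h_i > R on the types above it.
Rate on top 1: 0.4439. G: 1.56 > 0.4439 → include.
Rate on top 2: 0.7997. E: 1.37 > 0.7997 → include.
Rate on top 3: 0.9035. C: 1.1 > 0.9035 → include.
Optimal diet: D, G, E, C — 4 of 4 types.

4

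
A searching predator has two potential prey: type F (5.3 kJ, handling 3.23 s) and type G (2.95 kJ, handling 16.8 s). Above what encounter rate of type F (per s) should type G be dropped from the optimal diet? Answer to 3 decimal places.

0.037 per s

The zero-one rule: include type G iff E₂/h₂ > λE₁/(1+λh₁). Equality gives the switch point.
λE₁h₂ = E₂ + λE₂h₁ ⇒ λ = E₂/(E₁h₂ − E₂h₁) = 2.95/(89.04 − 9.529) = 0.0371 per s.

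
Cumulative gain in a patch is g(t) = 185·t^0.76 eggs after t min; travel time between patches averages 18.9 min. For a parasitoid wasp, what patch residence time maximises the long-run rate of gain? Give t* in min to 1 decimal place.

By the marginal value theorem, leave when the instantaneous gain rate g'(t) equals the habitat-wide average g(t)/(T + t).
g'(t) = 0.76·185·t^-0.24. Setting 0.76·185·t^-0.24 = 185·t^0.76/(18.9+t) gives 0.76(18.9+t) = t, so 0.24·t = 0.76×18.9.
t* = 0.76×18.9/0.24 = 59.85 min.

59.9 min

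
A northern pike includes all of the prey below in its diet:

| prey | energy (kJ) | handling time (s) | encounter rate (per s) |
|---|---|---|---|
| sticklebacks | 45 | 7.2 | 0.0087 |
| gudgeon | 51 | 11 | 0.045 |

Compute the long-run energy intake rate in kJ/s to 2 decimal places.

R = Σλ_iE_i / (1 + Σλ_ih_i)
Numerator: 0.0087×45 + 0.045×51 = 2.686
Denominator: 1 + 0.0087×7.2 + 0.045×11 = 1.558
R = 2.686/1.558 = 1.725 kJ/s

1.72 kJ/s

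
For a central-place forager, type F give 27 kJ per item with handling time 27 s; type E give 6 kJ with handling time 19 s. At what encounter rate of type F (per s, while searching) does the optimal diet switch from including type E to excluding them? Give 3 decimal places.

0.017 per s

Drop type E once their profitability E₂/h₂ falls below the rate achievable on type F alone: E₂/h₂ = λE₁/(1 + λh₁).
Solve for λ: λE₁h₂ = E₂(1 + λh₁) → λ(E₁h₂ − E₂h₁) = E₂ → λ = E₂/(E₁h₂ − E₂h₁).
λ = 6/(27×19 − 6×27) = 6/351 = 0.01709 per s.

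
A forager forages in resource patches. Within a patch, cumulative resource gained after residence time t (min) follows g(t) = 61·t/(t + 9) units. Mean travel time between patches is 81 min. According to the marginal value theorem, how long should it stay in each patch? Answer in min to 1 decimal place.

By the marginal value theorem, leave when the instantaneous gain rate g'(t) equals the habitat-wide average g(t)/(T + t).
g'(t) = 61·9/(t + 9)². Setting 61·9/(t+9)² = 61t/[(t+9)(81+t)] gives 9(81+t) = t(t+9), so t² = 9×81 = 729.
t* = √729 = 27 min.

27.0 min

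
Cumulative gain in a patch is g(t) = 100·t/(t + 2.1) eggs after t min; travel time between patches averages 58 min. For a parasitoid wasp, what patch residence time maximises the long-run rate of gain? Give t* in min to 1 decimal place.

Maximise g(t)/(T+t): set derivative to zero → g'(t)(T+t) = g(t).
g'(t) = 100·2.1/(t + 2.1)². Setting 100·2.1/(t+2.1)² = 100t/[(t+2.1)(58+t)] gives 2.1(58+t) = t(t+2.1), so t² = 2.1×58 = 121.8.
t* = √121.8 = 11.04 min.

11.0 min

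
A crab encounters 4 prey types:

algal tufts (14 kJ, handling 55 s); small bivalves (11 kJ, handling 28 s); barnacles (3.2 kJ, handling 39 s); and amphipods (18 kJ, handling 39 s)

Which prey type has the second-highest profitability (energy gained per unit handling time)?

Profitability E/h (kJ/s): algal tufts = 14/55 = 0.255, small bivalves = 11/28 = 0.393, barnacles = 3.2/39 = 0.0821, amphipods = 18/39 = 0.462.
Ranked: amphipods > small bivalves > algal tufts > barnacles.

small bivalves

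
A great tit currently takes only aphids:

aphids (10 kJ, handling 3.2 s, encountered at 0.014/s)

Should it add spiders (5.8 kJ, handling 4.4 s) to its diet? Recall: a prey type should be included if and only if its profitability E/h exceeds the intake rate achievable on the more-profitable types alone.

Intake rate on the current diet: R = (0.014×10) / (1 + 0.014×3.2) = 0.14/1.045 = 0.134 kJ/s.
Profitability of spiders: 5.8/4.4 = 1.318 kJ/s.
Since 1.318 > R, including spiders increases the long-run rate.

Yes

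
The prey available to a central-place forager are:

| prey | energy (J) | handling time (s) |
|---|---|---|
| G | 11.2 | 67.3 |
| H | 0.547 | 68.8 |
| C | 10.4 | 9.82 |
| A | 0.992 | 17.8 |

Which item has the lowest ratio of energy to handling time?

In descending order of E/h:
C: 10.4/9.82 = 1.06 J/s
G: 11.2/67.3 = 0.166 J/s
A: 0.992/17.8 = 0.0557 J/s
H: 0.547/68.8 = 0.00795 J/s

H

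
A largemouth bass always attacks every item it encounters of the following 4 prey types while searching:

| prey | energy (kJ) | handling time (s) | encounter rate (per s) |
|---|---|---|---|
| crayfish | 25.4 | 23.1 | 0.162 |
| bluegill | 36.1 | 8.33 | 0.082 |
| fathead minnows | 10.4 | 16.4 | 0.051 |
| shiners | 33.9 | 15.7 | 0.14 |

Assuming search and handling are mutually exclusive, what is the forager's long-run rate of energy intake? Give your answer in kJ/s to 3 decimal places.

1.460 kJ/s

R = (0.162×25.4 + 0.082×36.1 + 0.051×10.4 + 0.14×33.9) / (1 + 0.162×23.1 + 0.082×8.33 + 0.051×16.4 + 0.14×15.7) = 12.35/8.46 = 1.46 kJ/s.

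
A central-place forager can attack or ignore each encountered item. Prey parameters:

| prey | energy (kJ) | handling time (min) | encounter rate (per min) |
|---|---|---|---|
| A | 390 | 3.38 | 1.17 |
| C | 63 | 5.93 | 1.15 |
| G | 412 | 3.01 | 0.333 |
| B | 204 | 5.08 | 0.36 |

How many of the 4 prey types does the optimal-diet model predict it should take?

2

Rank by E/h (kJ/min): G 137, A 115, B 40.2, C 10.6. Include each in turn until the next type's E/h falls below the running intake rate.
Rate on top 1: 68.52. A: 115 > 68.52 → include.
Rate on top 2: 99.63. B: 40.2 < 99.63 → exclude; stop.
Optimal diet: G, A — 2 of 4 types.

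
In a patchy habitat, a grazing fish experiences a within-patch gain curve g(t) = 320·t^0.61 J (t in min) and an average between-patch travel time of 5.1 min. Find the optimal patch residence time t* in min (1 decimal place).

8.0 min

Optimal t* satisfies g'(t*) = g(t*)/(T + t*).
g'(t) = 0.61·320·t^-0.39. Setting 0.61·320·t^-0.39 = 320·t^0.61/(5.1+t) gives 0.61(5.1+t) = t, so 0.39·t = 0.61×5.1.
t* = 0.61×5.1/0.39 = 7.977 min.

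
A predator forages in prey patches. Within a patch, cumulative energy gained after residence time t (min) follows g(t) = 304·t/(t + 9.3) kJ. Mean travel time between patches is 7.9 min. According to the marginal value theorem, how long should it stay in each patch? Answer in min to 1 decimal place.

8.6 min

By the marginal value theorem, leave when the instantaneous gain rate g'(t) equals the habitat-wide average g(t)/(T + t).
g'(t) = 304·9.3/(t + 9.3)². Setting 304·9.3/(t+9.3)² = 304t/[(t+9.3)(7.9+t)] gives 9.3(7.9+t) = t(t+9.3), so t² = 9.3×7.9 = 73.47.
t* = √73.47 = 8.571 min.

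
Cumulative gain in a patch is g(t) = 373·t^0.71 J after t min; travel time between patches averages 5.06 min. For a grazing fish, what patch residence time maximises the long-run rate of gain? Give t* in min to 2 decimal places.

Optimal t* satisfies g'(t*) = g(t*)/(T + t*).
g'(t) = 0.71·373·t^-0.29. Setting 0.71·373·t^-0.29 = 373·t^0.71/(5.06+t) gives 0.71(5.06+t) = t, so 0.29·t = 0.71×5.06.
t* = 0.71×5.06/0.29 = 12.39 min.

12.39 min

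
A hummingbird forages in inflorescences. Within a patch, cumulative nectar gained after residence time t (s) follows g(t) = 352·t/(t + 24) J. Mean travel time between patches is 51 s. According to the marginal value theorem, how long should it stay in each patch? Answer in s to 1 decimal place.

Maximise g(t)/(T+t): set derivative to zero → g'(t)(T+t) = g(t).
g'(t) = 352·24/(t + 24)². Setting 352·24/(t+24)² = 352t/[(t+24)(51+t)] gives 24(51+t) = t(t+24), so t² = 24×51 = 1224.
t* = √1224 = 34.99 s.

35.0 s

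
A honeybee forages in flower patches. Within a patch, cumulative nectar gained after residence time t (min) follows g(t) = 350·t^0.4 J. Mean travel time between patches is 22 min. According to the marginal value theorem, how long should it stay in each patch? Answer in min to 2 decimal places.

Maximise g(t)/(T+t): set derivative to zero → g'(t)(T+t) = g(t).
g'(t) = 0.4·350·t^-0.6. Setting 0.4·350·t^-0.6 = 350·t^0.4/(22+t) gives 0.4(22+t) = t, so 0.60·t = 0.4×22.
t* = 0.4×22/0.60 = 14.67 min.

14.67 min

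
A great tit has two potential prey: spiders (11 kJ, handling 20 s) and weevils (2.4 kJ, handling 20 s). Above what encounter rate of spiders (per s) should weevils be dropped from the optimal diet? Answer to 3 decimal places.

The zero-one rule: include weevils iff E₂/h₂ > λE₁/(1+λh₁). Equality gives the switch point.
λE₁h₂ = E₂ + λE₂h₁ ⇒ λ = E₂/(E₁h₂ − E₂h₁) = 2.4/(220 − 48) = 0.01395 per s.

0.014 per s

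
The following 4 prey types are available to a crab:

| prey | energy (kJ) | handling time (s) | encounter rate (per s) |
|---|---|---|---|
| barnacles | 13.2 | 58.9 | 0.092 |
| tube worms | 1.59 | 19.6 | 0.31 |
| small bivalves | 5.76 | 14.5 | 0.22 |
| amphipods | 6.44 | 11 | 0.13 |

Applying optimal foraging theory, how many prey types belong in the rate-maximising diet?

Rank by E/h (kJ/s): amphipods 0.585, small bivalves 0.397, barnacles 0.224, tube worms 0.0811. Include each in turn until the next type's E/h falls below the running intake rate.
Rate on top 1: 0.3445. small bivalves: 0.397 > 0.3445 → include.
Rate on top 2: 0.3744. barnacles: 0.224 < 0.3744 → exclude; stop.
Optimal diet: amphipods, small bivalves — 2 of 4 types.

2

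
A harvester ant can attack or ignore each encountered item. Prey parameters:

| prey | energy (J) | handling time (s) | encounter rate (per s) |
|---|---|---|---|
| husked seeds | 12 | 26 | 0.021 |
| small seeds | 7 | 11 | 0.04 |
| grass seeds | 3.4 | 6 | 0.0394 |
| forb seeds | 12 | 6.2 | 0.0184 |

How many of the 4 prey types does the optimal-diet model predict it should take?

4

Profitabilities (E/h, J/s): forb seeds 1.94, small seeds 0.636, grass seeds 0.567, husked seeds 0.462. Add prey in this order while the next type's profitability exceeds the intake rate on those already taken.
Rate on top 1: 0.1982. small seeds: 0.636 > 0.1982 → include.
Rate on top 2: 0.3222. grass seeds: 0.567 > 0.3222 → include.
Rate on top 3: 0.3545. husked seeds: 0.462 > 0.3545 → include.
Optimal diet: forb seeds, small seeds, grass seeds, husked seeds — 4 of 4 types.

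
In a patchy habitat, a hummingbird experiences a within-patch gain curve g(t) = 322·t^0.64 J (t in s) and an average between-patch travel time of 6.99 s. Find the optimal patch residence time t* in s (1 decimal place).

Optimal t* satisfies g'(t*) = g(t*)/(T + t*).
g'(t) = 0.64·322·t^-0.36. Setting 0.64·322·t^-0.36 = 322·t^0.64/(6.99+t) gives 0.64(6.99+t) = t, so 0.36·t = 0.64×6.99.
t* = 0.64×6.99/0.36 = 12.43 s.

12.4 s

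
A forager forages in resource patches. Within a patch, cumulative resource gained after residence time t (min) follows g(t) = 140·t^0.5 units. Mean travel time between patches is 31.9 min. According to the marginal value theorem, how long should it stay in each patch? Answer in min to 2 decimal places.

By the marginal value theorem, leave when the instantaneous gain rate g'(t) equals the habitat-wide average g(t)/(T + t).
g'(t) = 0.5·140·t^-0.5. Setting 0.5·140·t^-0.5 = 140·t^0.5/(31.9+t) gives 0.5(31.9+t) = t, so 0.50·t = 0.5×31.9.
t* = 0.5×31.9/0.50 = 31.9 min.

31.90 min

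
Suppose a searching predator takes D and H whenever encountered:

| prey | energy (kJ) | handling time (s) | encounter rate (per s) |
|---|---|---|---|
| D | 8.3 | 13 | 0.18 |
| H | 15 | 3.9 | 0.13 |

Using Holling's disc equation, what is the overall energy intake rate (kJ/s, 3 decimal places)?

0.895 kJ/s

Energy encountered per unit search time: 0.18×8.3 + 0.13×15 = 3.444 kJ/s.
Handling time per unit search time: 0.18×13 + 0.13×3.9 = 2.847.
Rate = 3.444/(1 + 2.847) = 0.8952 kJ/s.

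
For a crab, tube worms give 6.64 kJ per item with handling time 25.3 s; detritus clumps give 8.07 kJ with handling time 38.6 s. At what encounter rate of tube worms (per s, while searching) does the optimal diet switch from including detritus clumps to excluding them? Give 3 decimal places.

The zero-one rule: include detritus clumps iff E₂/h₂ > λE₁/(1+λh₁). Equality gives the switch point.
λE₁h₂ = E₂ + λE₂h₁ ⇒ λ = E₂/(E₁h₂ − E₂h₁) = 8.07/(256.3 − 204.2) = 0.1548 per s.

0.155 per s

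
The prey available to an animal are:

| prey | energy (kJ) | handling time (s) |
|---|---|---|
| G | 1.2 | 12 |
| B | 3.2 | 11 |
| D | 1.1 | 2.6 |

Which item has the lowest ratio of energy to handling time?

Profitability E/h (kJ/s): G = 1.2/12 = 0.1, B = 3.2/11 = 0.291, D = 1.1/2.6 = 0.423.
Ranked: D > B > G.

G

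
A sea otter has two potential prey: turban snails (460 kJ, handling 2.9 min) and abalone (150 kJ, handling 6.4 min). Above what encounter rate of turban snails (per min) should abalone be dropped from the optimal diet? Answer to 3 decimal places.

0.060 per min

Drop abalone once their profitability E₂/h₂ falls below the rate achievable on turban snails alone: E₂/h₂ = λE₁/(1 + λh₁).
Solve for λ: λE₁h₂ = E₂(1 + λh₁) → λ(E₁h₂ − E₂h₁) = E₂ → λ = E₂/(E₁h₂ − E₂h₁).
λ = 150/(460×6.4 − 150×2.9) = 150/2509 = 0.05978 per min.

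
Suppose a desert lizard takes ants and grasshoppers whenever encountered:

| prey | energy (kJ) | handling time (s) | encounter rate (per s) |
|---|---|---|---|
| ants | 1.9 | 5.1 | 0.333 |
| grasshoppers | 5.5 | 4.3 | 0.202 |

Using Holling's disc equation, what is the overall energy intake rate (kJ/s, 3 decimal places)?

0.489 kJ/s

R = Σλ_iE_i / (1 + Σλ_ih_i)
Numerator: 0.333×1.9 + 0.202×5.5 = 1.744
Denominator: 1 + 0.333×5.1 + 0.202×4.3 = 3.567
R = 1.744/3.567 = 0.4889 kJ/s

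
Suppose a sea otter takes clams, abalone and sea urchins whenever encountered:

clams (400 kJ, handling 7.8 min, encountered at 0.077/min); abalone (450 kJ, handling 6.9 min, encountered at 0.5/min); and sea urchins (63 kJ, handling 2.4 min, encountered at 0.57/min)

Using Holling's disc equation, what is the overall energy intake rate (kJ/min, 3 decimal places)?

R = Σλ_iE_i / (1 + Σλ_ih_i)
Numerator: 0.077×400 + 0.5×450 + 0.57×63 = 291.7
Denominator: 1 + 0.077×7.8 + 0.5×6.9 + 0.57×2.4 = 6.419
R = 291.7/6.419 = 45.45 kJ/min

45.448 kJ/min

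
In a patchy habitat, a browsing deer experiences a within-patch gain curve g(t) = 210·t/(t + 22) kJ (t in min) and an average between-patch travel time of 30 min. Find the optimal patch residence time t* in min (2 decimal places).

25.69 min

Maximise g(t)/(T+t): set derivative to zero → g'(t)(T+t) = g(t).
g'(t) = 210·22/(t + 22)². Setting 210·22/(t+22)² = 210t/[(t+22)(30+t)] gives 22(30+t) = t(t+22), so t² = 22×30 = 660.
t* = √660 = 25.69 min.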